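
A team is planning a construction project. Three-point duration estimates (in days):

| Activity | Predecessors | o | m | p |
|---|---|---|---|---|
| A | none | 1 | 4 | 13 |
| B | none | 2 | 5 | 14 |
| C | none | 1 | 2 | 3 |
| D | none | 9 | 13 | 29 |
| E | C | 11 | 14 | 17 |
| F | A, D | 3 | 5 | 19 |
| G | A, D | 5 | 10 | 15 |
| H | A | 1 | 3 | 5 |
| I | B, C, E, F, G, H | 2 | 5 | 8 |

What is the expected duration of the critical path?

30 days

te_A = (1 + 4·4 + 13)/6 = 30/6 = 5
te_B = (2 + 4·5 + 14)/6 = 36/6 = 6
te_C = (1 + 4·2 + 3)/6 = 12/6 = 2
te_D = (9 + 4·13 + 29)/6 = 90/6 = 15
te_E = (11 + 4·14 + 17)/6 = 84/6 = 14
te_F = (3 + 4·5 + 19)/6 = 42/6 = 7
te_G = (5 + 4·10 + 15)/6 = 60/6 = 10
te_H = (1 + 4·3 + 5)/6 = 18/6 = 3
te_I = (2 + 4·5 + 8)/6 = 30/6 = 5

Forward pass:
ES_A = 0; EF_A = 5
ES_B = 0; EF_B = 6
ES_C = 0; EF_C = 2
ES_D = 0; EF_D = 15
ES_E = 2; EF_E = 2+14 = 16
ES_F = max(EF_A=5, EF_D=15) = 15; EF_F = 15+7 = 22
ES_G = max(EF_A=5, EF_D=15) = 15; EF_G = 15+10 = 25
ES_H = 5; EF_H = 5+3 = 8
ES_I = max(EF_B=6, EF_C=2, EF_E=16, EF_F=22, EF_G=25, EF_H=8) = 25; EF_I = 25+5 = 30
Expected project duration μ = 30 days. Critical path: D → G → I.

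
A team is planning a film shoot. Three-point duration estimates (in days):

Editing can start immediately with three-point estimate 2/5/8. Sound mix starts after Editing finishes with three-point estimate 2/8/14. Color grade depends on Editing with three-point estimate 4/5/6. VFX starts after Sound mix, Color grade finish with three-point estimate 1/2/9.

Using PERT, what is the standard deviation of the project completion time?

te_Editing = (2 + 4·5 + 8)/6 = 30/6 = 5; σ²_Editing = ((8−2)/6)² = 1.000
te_Sound mix = (2 + 4·8 + 14)/6 = 48/6 = 8; σ²_Sound mix = ((14−2)/6)² = 4.000
te_Color grade = (4 + 4·5 + 6)/6 = 30/6 = 5; σ²_Color grade = ((6−4)/6)² = 0.111
te_VFX = (1 + 4·2 + 9)/6 = 18/6 = 3; σ²_VFX = ((9−1)/6)² = 1.778

Forward pass:
ES_Editing = 0; EF_Editing = 5
ES_Sound mix = 5; EF_Sound mix = 5+8 = 13
ES_Color grade = 5; EF_Color grade = 5+5 = 10
ES_VFX = max(EF_Sound mix=13, EF_Color grade=10) = 13; EF_VFX = 13+3 = 16
Expected project duration μ = 16 days. Critical path: Editing → Sound mix → VFX.

Variance along critical path = 1.000 + 4.000 + 1.778 = 6.778
σ = √6.778 = 2.603 days

2.60 days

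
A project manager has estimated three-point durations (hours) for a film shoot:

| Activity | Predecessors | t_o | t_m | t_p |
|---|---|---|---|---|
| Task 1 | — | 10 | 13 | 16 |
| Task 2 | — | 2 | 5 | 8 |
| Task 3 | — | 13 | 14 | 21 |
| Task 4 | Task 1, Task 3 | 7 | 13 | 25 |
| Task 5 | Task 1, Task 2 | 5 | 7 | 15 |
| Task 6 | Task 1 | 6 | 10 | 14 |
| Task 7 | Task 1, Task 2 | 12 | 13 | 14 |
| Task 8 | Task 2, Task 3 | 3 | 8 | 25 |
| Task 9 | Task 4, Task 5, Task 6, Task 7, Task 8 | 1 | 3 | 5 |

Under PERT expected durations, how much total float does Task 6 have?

te_Task 1 = (10 + 4·13 + 16)/6 = 78/6 = 13
te_Task 2 = (2 + 4·5 + 8)/6 = 30/6 = 5
te_Task 3 = (13 + 4·14 + 21)/6 = 90/6 = 15
te_Task 4 = (7 + 4·13 + 25)/6 = 84/6 = 14
te_Task 5 = (5 + 4·7 + 15)/6 = 48/6 = 8
te_Task 6 = (6 + 4·10 + 14)/6 = 60/6 = 10
te_Task 7 = (12 + 4·13 + 14)/6 = 78/6 = 13
te_Task 8 = (3 + 4·8 + 25)/6 = 60/6 = 10
te_Task 9 = (1 + 4·3 + 5)/6 = 18/6 = 3

Forward pass:
ES_Task 1 = 0; EF_Task 1 = 13
ES_Task 2 = 0; EF_Task 2 = 5
ES_Task 3 = 0; EF_Task 3 = 15
ES_Task 4 = max(EF_Task 1=13, EF_Task 3=15) = 15; EF_Task 4 = 15+14 = 29
ES_Task 5 = max(EF_Task 1=13, EF_Task 2=5) = 13; EF_Task 5 = 13+8 = 21
ES_Task 6 = 13; EF_Task 6 = 13+10 = 23
ES_Task 7 = max(EF_Task 1=13, EF_Task 2=5) = 13; EF_Task 7 = 13+13 = 26
ES_Task 8 = max(EF_Task 2=5, EF_Task 3=15) = 15; EF_Task 8 = 15+10 = 25
ES_Task 9 = max(EF_Task 4=29, EF_Task 5=21, EF_Task 6=23, EF_Task 7=26, EF_Task 8=25) = 29; EF_Task 9 = 29+3 = 32
Expected project duration μ = 32 hours. Critical path: Task 3 → Task 4 → Task 9.

Backward pass:
LF_Task 9 = 32; LS_Task 9 = 32−3 = 29
LF_Task 8 = LS_Task 9 = 29; LS_Task 8 = 29−10 = 19
LF_Task 7 = LS_Task 9 = 29; LS_Task 7 = 29−13 = 16
LF_Task 6 = LS_Task 9 = 29; LS_Task 6 = 29−10 = 19
LF_Task 5 = LS_Task 9 = 29; LS_Task 5 = 29−8 = 21
LF_Task 4 = LS_Task 9 = 29; LS_Task 4 = 29−14 = 15
LF_Task 3 = min(LS_Task 4=15, LS_Task 8=19) = 15; LS_Task 3 = 15−15 = 0
LF_Task 2 = min(LS_Task 5=21, LS_Task 7=16, LS_Task 8=19) = 16; LS_Task 2 = 16−5 = 11
LF_Task 1 = min(LS_Task 4=15, LS_Task 5=21, LS_Task 6=19, LS_Task 7=16) = 15; LS_Task 1 = 15−13 = 2
Slack_Task 6 = LS_Task 6 − ES_Task 6 = 19 − 13 = 6

6 hours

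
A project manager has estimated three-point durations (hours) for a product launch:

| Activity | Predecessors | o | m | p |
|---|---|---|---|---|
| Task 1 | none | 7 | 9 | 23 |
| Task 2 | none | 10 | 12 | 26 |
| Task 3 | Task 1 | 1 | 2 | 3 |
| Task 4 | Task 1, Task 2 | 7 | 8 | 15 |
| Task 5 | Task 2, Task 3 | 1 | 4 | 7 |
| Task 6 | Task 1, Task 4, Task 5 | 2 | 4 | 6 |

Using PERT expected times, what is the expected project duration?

te_Task 1 = (7 + 4·9 + 23)/6 = 66/6 = 11
te_Task 2 = (10 + 4·12 + 26)/6 = 84/6 = 14
te_Task 3 = (1 + 4·2 + 3)/6 = 12/6 = 2
te_Task 4 = (7 + 4·8 + 15)/6 = 54/6 = 9
te_Task 5 = (1 + 4·4 + 7)/6 = 24/6 = 4
te_Task 6 = (2 + 4·4 + 6)/6 = 24/6 = 4

Forward pass:
ES_Task 1 = 0; EF_Task 1 = 11
ES_Task 2 = 0; EF_Task 2 = 14
ES_Task 3 = 11; EF_Task 3 = 11+2 = 13
ES_Task 4 = max(EF_Task 1=11, EF_Task 2=14) = 14; EF_Task 4 = 14+9 = 23
ES_Task 5 = max(EF_Task 2=14, EF_Task 3=13) = 14; EF_Task 5 = 14+4 = 18
ES_Task 6 = max(EF_Task 1=11, EF_Task 4=23, EF_Task 5=18) = 23; EF_Task 6 = 23+4 = 27
Expected project duration μ = 27 hours. Critical path: Task 2 → Task 4 → Task 6.

27 hours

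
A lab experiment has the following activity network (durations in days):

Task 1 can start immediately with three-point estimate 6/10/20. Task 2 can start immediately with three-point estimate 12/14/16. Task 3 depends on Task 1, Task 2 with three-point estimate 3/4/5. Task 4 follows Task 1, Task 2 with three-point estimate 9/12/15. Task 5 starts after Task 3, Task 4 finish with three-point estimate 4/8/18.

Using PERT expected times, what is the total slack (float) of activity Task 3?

te_Task 1 = (6 + 4·10 + 20)/6 = 66/6 = 11
te_Task 2 = (12 + 4·14 + 16)/6 = 84/6 = 14
te_Task 3 = (3 + 4·4 + 5)/6 = 24/6 = 4
te_Task 4 = (9 + 4·12 + 15)/6 = 72/6 = 12
te_Task 5 = (4 + 4·8 + 18)/6 = 54/6 = 9

Forward pass:
ES_Task 1 = 0; EF_Task 1 = 11
ES_Task 2 = 0; EF_Task 2 = 14
ES_Task 3 = max(EF_Task 1=11, EF_Task 2=14) = 14; EF_Task 3 = 14+4 = 18
ES_Task 4 = max(EF_Task 1=11, EF_Task 2=14) = 14; EF_Task 4 = 14+12 = 26
ES_Task 5 = max(EF_Task 3=18, EF_Task 4=26) = 26; EF_Task 5 = 26+9 = 35
Expected project duration μ = 35 days. Critical path: Task 2 → Task 4 → Task 5.

Backward pass:
LF_Task 5 = 35; LS_Task 5 = 35−9 = 26
LF_Task 4 = LS_Task 5 = 26; LS_Task 4 = 26−12 = 14
LF_Task 3 = LS_Task 5 = 26; LS_Task 3 = 26−4 = 22
LF_Task 2 = min(LS_Task 3=22, LS_Task 4=14) = 14; LS_Task 2 = 14−14 = 0
LF_Task 1 = min(LS_Task 3=22, LS_Task 4=14) = 14; LS_Task 1 = 14−11 = 3
Slack_Task 3 = LS_Task 3 − ES_Task 3 = 22 − 14 = 8

8 days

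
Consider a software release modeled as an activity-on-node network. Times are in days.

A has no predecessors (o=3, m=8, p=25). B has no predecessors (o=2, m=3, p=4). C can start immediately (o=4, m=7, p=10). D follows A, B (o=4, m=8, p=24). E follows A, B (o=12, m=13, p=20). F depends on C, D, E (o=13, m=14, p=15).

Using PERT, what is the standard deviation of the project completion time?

3.92 days

te_A = (3 + 4·8 + 25)/6 = 60/6 = 10; σ²_A = ((25−3)/6)² = 13.444
te_B = (2 + 4·3 + 4)/6 = 18/6 = 3; σ²_B = ((4−2)/6)² = 0.111
te_C = (4 + 4·7 + 10)/6 = 42/6 = 7; σ²_C = ((10−4)/6)² = 1.000
te_D = (4 + 4·8 + 24)/6 = 60/6 = 10; σ²_D = ((24−4)/6)² = 11.111
te_E = (12 + 4·13 + 20)/6 = 84/6 = 14; σ²_E = ((20−12)/6)² = 1.778
te_F = (13 + 4·14 + 15)/6 = 84/6 = 14; σ²_F = ((15−13)/6)² = 0.111

Forward pass:
ES_A = 0; EF_A = 10
ES_B = 0; EF_B = 3
ES_C = 0; EF_C = 7
ES_D = max(EF_A=10, EF_B=3) = 10; EF_D = 10+10 = 20
ES_E = max(EF_A=10, EF_B=3) = 10; EF_E = 10+14 = 24
ES_F = max(EF_C=7, EF_D=20, EF_E=24) = 24; EF_F = 24+14 = 38
Expected project duration μ = 38 days. Critical path: A → E → F.

Variance along critical path = 13.444 + 1.778 + 0.111 = 15.333
σ = √15.333 = 3.916 days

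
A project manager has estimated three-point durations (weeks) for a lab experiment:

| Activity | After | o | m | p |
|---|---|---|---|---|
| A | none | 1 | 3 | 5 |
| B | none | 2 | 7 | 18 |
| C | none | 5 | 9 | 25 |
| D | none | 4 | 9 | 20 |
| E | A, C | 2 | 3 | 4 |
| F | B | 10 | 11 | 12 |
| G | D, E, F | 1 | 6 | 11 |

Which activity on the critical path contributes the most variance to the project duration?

B

te_A = (1 + 4·3 + 5)/6 = 18/6 = 3; σ²_A = ((5−1)/6)² = 0.444
te_B = (2 + 4·7 + 18)/6 = 48/6 = 8; σ²_B = ((18−2)/6)² = 7.111
te_C = (5 + 4·9 + 25)/6 = 66/6 = 11; σ²_C = ((25−5)/6)² = 11.111
te_D = (4 + 4·9 + 20)/6 = 60/6 = 10; σ²_D = ((20−4)/6)² = 7.111
te_E = (2 + 4·3 + 4)/6 = 18/6 = 3; σ²_E = ((4−2)/6)² = 0.111
te_F = (10 + 4·11 + 12)/6 = 66/6 = 11; σ²_F = ((12−10)/6)² = 0.111
te_G = (1 + 4·6 + 11)/6 = 36/6 = 6; σ²_G = ((11−1)/6)² = 2.778

Forward pass:
ES_A = 0; EF_A = 3
ES_B = 0; EF_B = 8
ES_C = 0; EF_C = 11
ES_D = 0; EF_D = 10
ES_E = max(EF_A=3, EF_C=11) = 11; EF_E = 11+3 = 14
ES_F = 8; EF_F = 8+11 = 19
ES_G = max(EF_D=10, EF_E=14, EF_F=19) = 19; EF_G = 19+6 = 25
Expected project duration μ = 25 weeks. Critical path: B → F → G.

Variances on critical path: σ²_B=7.111, σ²_F=0.111, σ²_G=2.778.
Largest is σ²_B = 7.111.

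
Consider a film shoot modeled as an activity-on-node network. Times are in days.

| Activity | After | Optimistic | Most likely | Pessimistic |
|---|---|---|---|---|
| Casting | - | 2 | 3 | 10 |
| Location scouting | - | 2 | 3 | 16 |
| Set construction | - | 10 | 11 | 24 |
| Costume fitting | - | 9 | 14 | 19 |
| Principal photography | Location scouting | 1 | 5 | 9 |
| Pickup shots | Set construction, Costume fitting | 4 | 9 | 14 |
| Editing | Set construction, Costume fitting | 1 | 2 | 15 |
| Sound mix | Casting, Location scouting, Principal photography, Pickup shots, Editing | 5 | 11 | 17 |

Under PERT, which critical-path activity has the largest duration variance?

te_Casting = (2 + 4·3 + 10)/6 = 24/6 = 4; σ²_Casting = ((10−2)/6)² = 1.778
te_Location scouting = (2 + 4·3 + 16)/6 = 30/6 = 5; σ²_Location scouting = ((16−2)/6)² = 5.444
te_Set construction = (10 + 4·11 + 24)/6 = 78/6 = 13; σ²_Set construction = ((24−10)/6)² = 5.444
te_Costume fitting = (9 + 4·14 + 19)/6 = 84/6 = 14; σ²_Costume fitting = ((19−9)/6)² = 2.778
te_Principal photography = (1 + 4·5 + 9)/6 = 30/6 = 5; σ²_Principal photography = ((9−1)/6)² = 1.778
te_Pickup shots = (4 + 4·9 + 14)/6 = 54/6 = 9; σ²_Pickup shots = ((14−4)/6)² = 2.778
te_Editing = (1 + 4·2 + 15)/6 = 24/6 = 4; σ²_Editing = ((15−1)/6)² = 5.444
te_Sound mix = (5 + 4·11 + 17)/6 = 66/6 = 11; σ²_Sound mix = ((17−5)/6)² = 4.000

Forward pass:
ES_Casting = 0; EF_Casting = 4
ES_Location scouting = 0; EF_Location scouting = 5
ES_Set construction = 0; EF_Set construction = 13
ES_Costume fitting = 0; EF_Costume fitting = 14
ES_Principal photography = 5; EF_Principal photography = 5+5 = 10
ES_Pickup shots = max(EF_Set construction=13, EF_Costume fitting=14) = 14; EF_Pickup shots = 14+9 = 23
ES_Editing = max(EF_Set construction=13, EF_Costume fitting=14) = 14; EF_Editing = 14+4 = 18
ES_Sound mix = max(EF_Casting=4, EF_Location scouting=5, EF_Principal photography=10, EF_Pickup shots=23, EF_Editing=18) = 23; EF_Sound mix = 23+11 = 34
Expected project duration μ = 34 days. Critical path: Costume fitting → Pickup shots → Sound mix.

Variances on critical path: σ²_Costume fitting=2.778, σ²_Pickup shots=2.778, σ²_Sound mix=4.000.
Largest is σ²_Sound mix = 4.000.

Sound mix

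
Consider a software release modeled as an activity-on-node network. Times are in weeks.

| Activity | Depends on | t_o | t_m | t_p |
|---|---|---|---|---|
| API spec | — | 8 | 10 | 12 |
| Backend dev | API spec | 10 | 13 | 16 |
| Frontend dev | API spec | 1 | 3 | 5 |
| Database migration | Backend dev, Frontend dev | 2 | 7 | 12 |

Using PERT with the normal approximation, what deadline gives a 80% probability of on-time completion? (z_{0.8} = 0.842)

31.7 weeks

te_API spec = (8 + 4·10 + 12)/6 = 60/6 = 10; σ²_API spec = ((12−8)/6)² = 0.444
te_Backend dev = (10 + 4·13 + 16)/6 = 78/6 = 13; σ²_Backend dev = ((16−10)/6)² = 1.000
te_Frontend dev = (1 + 4·3 + 5)/6 = 18/6 = 3; σ²_Frontend dev = ((5−1)/6)² = 0.444
te_Database migration = (2 + 4·7 + 12)/6 = 42/6 = 7; σ²_Database migration = ((12−2)/6)² = 2.778

Forward pass:
ES_API spec = 0; EF_API spec = 10
ES_Backend dev = 10; EF_Backend dev = 10+13 = 23
ES_Frontend dev = 10; EF_Frontend dev = 10+3 = 13
ES_Database migration = max(EF_Backend dev=23, EF_Frontend dev=13) = 23; EF_Database migration = 23+7 = 30
Expected project duration μ = 30 weeks. Critical path: API spec → Backend dev → Database migration.

Variance along critical path = 0.444 + 1.000 + 2.778 = 4.222; σ = 2.055 weeks.
D = μ + z·σ = 30 + 0.842·2.055 = 31.7 weeks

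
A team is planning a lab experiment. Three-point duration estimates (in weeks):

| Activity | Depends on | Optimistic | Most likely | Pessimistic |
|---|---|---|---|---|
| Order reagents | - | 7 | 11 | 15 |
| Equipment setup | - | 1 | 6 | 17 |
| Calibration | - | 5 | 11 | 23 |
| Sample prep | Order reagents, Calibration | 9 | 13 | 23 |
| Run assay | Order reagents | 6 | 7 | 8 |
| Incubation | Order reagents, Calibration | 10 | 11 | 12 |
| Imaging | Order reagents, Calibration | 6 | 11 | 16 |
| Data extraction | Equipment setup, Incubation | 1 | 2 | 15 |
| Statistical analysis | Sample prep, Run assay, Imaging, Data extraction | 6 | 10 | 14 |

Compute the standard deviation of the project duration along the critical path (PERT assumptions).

4.04 weeks

te_Order reagents = (7 + 4·11 + 15)/6 = 66/6 = 11; σ²_Order reagents = ((15−7)/6)² = 1.778
te_Equipment setup = (1 + 4·6 + 17)/6 = 42/6 = 7; σ²_Equipment setup = ((17−1)/6)² = 7.111
te_Calibration = (5 + 4·11 + 23)/6 = 72/6 = 12; σ²_Calibration = ((23−5)/6)² = 9.000
te_Sample prep = (9 + 4·13 + 23)/6 = 84/6 = 14; σ²_Sample prep = ((23−9)/6)² = 5.444
te_Run assay = (6 + 4·7 + 8)/6 = 42/6 = 7; σ²_Run assay = ((8−6)/6)² = 0.111
te_Incubation = (10 + 4·11 + 12)/6 = 66/6 = 11; σ²_Incubation = ((12−10)/6)² = 0.111
te_Imaging = (6 + 4·11 + 16)/6 = 66/6 = 11; σ²_Imaging = ((16−6)/6)² = 2.778
te_Data extraction = (1 + 4·2 + 15)/6 = 24/6 = 4; σ²_Data extraction = ((15−1)/6)² = 5.444
te_Statistical analysis = (6 + 4·10 + 14)/6 = 60/6 = 10; σ²_Statistical analysis = ((14−6)/6)² = 1.778

Forward pass:
ES_Order reagents = 0; EF_Order reagents = 11
ES_Equipment setup = 0; EF_Equipment setup = 7
ES_Calibration = 0; EF_Calibration = 12
ES_Sample prep = max(EF_Order reagents=11, EF_Calibration=12) = 12; EF_Sample prep = 12+14 = 26
ES_Run assay = 11; EF_Run assay = 11+7 = 18
ES_Incubation = max(EF_Order reagents=11, EF_Calibration=12) = 12; EF_Incubation = 12+11 = 23
ES_Imaging = max(EF_Order reagents=11, EF_Calibration=12) = 12; EF_Imaging = 12+11 = 23
ES_Data extraction = max(EF_Equipment setup=7, EF_Incubation=23) = 23; EF_Data extraction = 23+4 = 27
ES_Statistical analysis = max(EF_Sample prep=26, EF_Run assay=18, EF_Imaging=23, EF_Data extraction=27) = 27; EF_Statistical analysis = 27+10 = 37
Expected project duration μ = 37 weeks. Critical path: Calibration → Incubation → Data extraction → Statistical analysis.

Variance along critical path = 9.000 + 0.111 + 5.444 + 1.778 = 16.333
σ = √16.333 = 4.041 weeks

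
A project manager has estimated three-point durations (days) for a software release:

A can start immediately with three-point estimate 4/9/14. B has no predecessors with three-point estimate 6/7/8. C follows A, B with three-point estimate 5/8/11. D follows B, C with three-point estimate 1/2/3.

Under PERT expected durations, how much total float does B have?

2 days

te_A = (4 + 4·9 + 14)/6 = 54/6 = 9
te_B = (6 + 4·7 + 8)/6 = 42/6 = 7
te_C = (5 + 4·8 + 11)/6 = 48/6 = 8
te_D = (1 + 4·2 + 3)/6 = 12/6 = 2

Forward pass:
ES_A = 0; EF_A = 9
ES_B = 0; EF_B = 7
ES_C = max(EF_A=9, EF_B=7) = 9; EF_C = 9+8 = 17
ES_D = max(EF_B=7, EF_C=17) = 17; EF_D = 17+2 = 19
Expected project duration μ = 19 days. Critical path: A → C → D.

Backward pass:
LF_D = 19; LS_D = 19−2 = 17
LF_C = LS_D = 17; LS_C = 17−8 = 9
LF_B = min(LS_C=9, LS_D=17) = 9; LS_B = 9−7 = 2
LF_A = LS_C = 9; LS_A = 9−9 = 0
Slack_B = LS_B − ES_B = 2 − 0 = 2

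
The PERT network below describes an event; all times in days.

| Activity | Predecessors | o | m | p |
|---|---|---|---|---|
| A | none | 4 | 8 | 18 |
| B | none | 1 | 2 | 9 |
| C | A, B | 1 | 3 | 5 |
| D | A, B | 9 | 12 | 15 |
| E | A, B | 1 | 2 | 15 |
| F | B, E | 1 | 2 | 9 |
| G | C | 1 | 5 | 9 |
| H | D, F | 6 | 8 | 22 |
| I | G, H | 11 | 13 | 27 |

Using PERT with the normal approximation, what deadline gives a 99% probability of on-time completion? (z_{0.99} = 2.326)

te_A = (4 + 4·8 + 18)/6 = 54/6 = 9; σ²_A = ((18−4)/6)² = 5.444
te_B = (1 + 4·2 + 9)/6 = 18/6 = 3; σ²_B = ((9−1)/6)² = 1.778
te_C = (1 + 4·3 + 5)/6 = 18/6 = 3; σ²_C = ((5−1)/6)² = 0.444
te_D = (9 + 4·12 + 15)/6 = 72/6 = 12; σ²_D = ((15−9)/6)² = 1.000
te_E = (1 + 4·2 + 15)/6 = 24/6 = 4; σ²_E = ((15−1)/6)² = 5.444
te_F = (1 + 4·2 + 9)/6 = 18/6 = 3; σ²_F = ((9−1)/6)² = 1.778
te_G = (1 + 4·5 + 9)/6 = 30/6 = 5; σ²_G = ((9−1)/6)² = 1.778
te_H = (6 + 4·8 + 22)/6 = 60/6 = 10; σ²_H = ((22−6)/6)² = 7.111
te_I = (11 + 4·13 + 27)/6 = 90/6 = 15; σ²_I = ((27−11)/6)² = 7.111

Forward pass:
ES_A = 0; EF_A = 9
ES_B = 0; EF_B = 3
ES_C = max(EF_A=9, EF_B=3) = 9; EF_C = 9+3 = 12
ES_D = max(EF_A=9, EF_B=3) = 9; EF_D = 9+12 = 21
ES_E = max(EF_A=9, EF_B=3) = 9; EF_E = 9+4 = 13
ES_F = max(EF_B=3, EF_E=13) = 13; EF_F = 13+3 = 16
ES_G = 12; EF_G = 12+5 = 17
ES_H = max(EF_D=21, EF_F=16) = 21; EF_H = 21+10 = 31
ES_I = max(EF_G=17, EF_H=31) = 31; EF_I = 31+15 = 46
Expected project duration μ = 46 days. Critical path: A → D → H → I.

Variance along critical path = 5.444 + 1.000 + 7.111 + 7.111 = 20.667; σ = 4.546 days.
D = μ + z·σ = 46 + 2.326·4.546 = 56.6 days

56.6 days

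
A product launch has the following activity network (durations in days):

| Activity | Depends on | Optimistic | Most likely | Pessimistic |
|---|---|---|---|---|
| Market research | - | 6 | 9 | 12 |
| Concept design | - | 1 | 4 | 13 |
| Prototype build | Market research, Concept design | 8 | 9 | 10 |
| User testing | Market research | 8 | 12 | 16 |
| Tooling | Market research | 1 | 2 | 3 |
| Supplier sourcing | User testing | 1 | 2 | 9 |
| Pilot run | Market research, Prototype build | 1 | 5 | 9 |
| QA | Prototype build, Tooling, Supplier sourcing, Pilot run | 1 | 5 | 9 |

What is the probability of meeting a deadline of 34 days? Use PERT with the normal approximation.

te_Market research = (6 + 4·9 + 12)/6 = 54/6 = 9; σ²_Market research = ((12−6)/6)² = 1.000
te_Concept design = (1 + 4·4 + 13)/6 = 30/6 = 5; σ²_Concept design = ((13−1)/6)² = 4.000
te_Prototype build = (8 + 4·9 + 10)/6 = 54/6 = 9; σ²_Prototype build = ((10−8)/6)² = 0.111
te_User testing = (8 + 4·12 + 16)/6 = 72/6 = 12; σ²_User testing = ((16−8)/6)² = 1.778
te_Tooling = (1 + 4·2 + 3)/6 = 12/6 = 2; σ²_Tooling = ((3−1)/6)² = 0.111
te_Supplier sourcing = (1 + 4·2 + 9)/6 = 18/6 = 3; σ²_Supplier sourcing = ((9−1)/6)² = 1.778
te_Pilot run = (1 + 4·5 + 9)/6 = 30/6 = 5; σ²_Pilot run = ((9−1)/6)² = 1.778
te_QA = (1 + 4·5 + 9)/6 = 30/6 = 5; σ²_QA = ((9−1)/6)² = 1.778

Forward pass:
ES_Market research = 0; EF_Market research = 9
ES_Concept design = 0; EF_Concept design = 5
ES_Prototype build = max(EF_Market research=9, EF_Concept design=5) = 9; EF_Prototype build = 9+9 = 18
ES_User testing = 9; EF_User testing = 9+12 = 21
ES_Tooling = 9; EF_Tooling = 9+2 = 11
ES_Supplier sourcing = 21; EF_Supplier sourcing = 21+3 = 24
ES_Pilot run = max(EF_Market research=9, EF_Prototype build=18) = 18; EF_Pilot run = 18+5 = 23
ES_QA = max(EF_Prototype build=18, EF_Tooling=11, EF_Supplier sourcing=24, EF_Pilot run=23) = 24; EF_QA = 24+5 = 29
Expected project duration μ = 29 days. Critical path: Market research → User testing → Supplier sourcing → QA.

Variance along critical path = 1.000 + 1.778 + 1.778 + 1.778 = 6.333; σ = √6.333 = 2.517 days.
Z = (34 − 29) / 2.517 = 1.987
P(T ≤ 34) = Φ(1.987) ≈ 0.977

0.977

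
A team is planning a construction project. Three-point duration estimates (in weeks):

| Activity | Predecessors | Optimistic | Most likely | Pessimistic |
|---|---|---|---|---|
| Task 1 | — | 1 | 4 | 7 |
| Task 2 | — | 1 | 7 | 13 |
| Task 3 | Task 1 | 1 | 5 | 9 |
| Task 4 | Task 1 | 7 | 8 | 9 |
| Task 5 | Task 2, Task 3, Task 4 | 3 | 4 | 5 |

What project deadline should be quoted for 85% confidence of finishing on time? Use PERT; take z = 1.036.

17.1 weeks

te_Task 1 = (1 + 4·4 + 7)/6 = 24/6 = 4; σ²_Task 1 = ((7−1)/6)² = 1.000
te_Task 2 = (1 + 4·7 + 13)/6 = 42/6 = 7; σ²_Task 2 = ((13−1)/6)² = 4.000
te_Task 3 = (1 + 4·5 + 9)/6 = 30/6 = 5; σ²_Task 3 = ((9−1)/6)² = 1.778
te_Task 4 = (7 + 4·8 + 9)/6 = 48/6 = 8; σ²_Task 4 = ((9−7)/6)² = 0.111
te_Task 5 = (3 + 4·4 + 5)/6 = 24/6 = 4; σ²_Task 5 = ((5−3)/6)² = 0.111

Forward pass:
ES_Task 1 = 0; EF_Task 1 = 4
ES_Task 2 = 0; EF_Task 2 = 7
ES_Task 3 = 4; EF_Task 3 = 4+5 = 9
ES_Task 4 = 4; EF_Task 4 = 4+8 = 12
ES_Task 5 = max(EF_Task 2=7, EF_Task 3=9, EF_Task 4=12) = 12; EF_Task 5 = 12+4 = 16
Expected project duration μ = 16 weeks. Critical path: Task 1 → Task 4 → Task 5.

Variance along critical path = 1.000 + 0.111 + 0.111 = 1.222; σ = 1.106 weeks.
D = μ + z·σ = 16 + 1.036·1.106 = 17.1 weeks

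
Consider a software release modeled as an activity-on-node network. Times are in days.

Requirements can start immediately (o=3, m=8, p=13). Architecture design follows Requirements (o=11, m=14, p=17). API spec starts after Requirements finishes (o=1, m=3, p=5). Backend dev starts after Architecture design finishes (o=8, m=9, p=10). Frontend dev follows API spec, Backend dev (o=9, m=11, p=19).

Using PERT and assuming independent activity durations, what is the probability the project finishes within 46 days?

0.877

te_Requirements = (3 + 4·8 + 13)/6 = 48/6 = 8; σ²_Requirements = ((13−3)/6)² = 2.778
te_Architecture design = (11 + 4·14 + 17)/6 = 84/6 = 14; σ²_Architecture design = ((17−11)/6)² = 1.000
te_API spec = (1 + 4·3 + 5)/6 = 18/6 = 3; σ²_API spec = ((5−1)/6)² = 0.444
te_Backend dev = (8 + 4·9 + 10)/6 = 54/6 = 9; σ²_Backend dev = ((10−8)/6)² = 0.111
te_Frontend dev = (9 + 4·11 + 19)/6 = 72/6 = 12; σ²_Frontend dev = ((19−9)/6)² = 2.778

Forward pass:
ES_Requirements = 0; EF_Requirements = 8
ES_Architecture design = 8; EF_Architecture design = 8+14 = 22
ES_API spec = 8; EF_API spec = 8+3 = 11
ES_Backend dev = 22; EF_Backend dev = 22+9 = 31
ES_Frontend dev = max(EF_API spec=11, EF_Backend dev=31) = 31; EF_Frontend dev = 31+12 = 43
Expected project duration μ = 43 days. Critical path: Requirements → Architecture design → Backend dev → Frontend dev.

Variance along critical path = 2.778 + 1.000 + 0.111 + 2.778 = 6.667; σ = √6.667 = 2.582 days.
Z = (46 − 43) / 2.582 = 1.162
P(T ≤ 46) = Φ(1.162) ≈ 0.877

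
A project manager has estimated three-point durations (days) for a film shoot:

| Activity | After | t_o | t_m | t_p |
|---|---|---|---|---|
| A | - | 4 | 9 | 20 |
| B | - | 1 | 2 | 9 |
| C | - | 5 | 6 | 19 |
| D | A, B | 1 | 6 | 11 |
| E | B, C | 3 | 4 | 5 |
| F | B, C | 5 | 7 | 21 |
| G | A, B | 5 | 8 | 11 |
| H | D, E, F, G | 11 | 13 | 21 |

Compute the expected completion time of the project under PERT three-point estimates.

32 days

te_A = (4 + 4·9 + 20)/6 = 60/6 = 10
te_B = (1 + 4·2 + 9)/6 = 18/6 = 3
te_C = (5 + 4·6 + 19)/6 = 48/6 = 8
te_D = (1 + 4·6 + 11)/6 = 36/6 = 6
te_E = (3 + 4·4 + 5)/6 = 24/6 = 4
te_F = (5 + 4·7 + 21)/6 = 54/6 = 9
te_G = (5 + 4·8 + 11)/6 = 48/6 = 8
te_H = (11 + 4·13 + 21)/6 = 84/6 = 14

Forward pass:
ES_A = 0; EF_A = 10
ES_B = 0; EF_B = 3
ES_C = 0; EF_C = 8
ES_D = max(EF_A=10, EF_B=3) = 10; EF_D = 10+6 = 16
ES_E = max(EF_B=3, EF_C=8) = 8; EF_E = 8+4 = 12
ES_F = max(EF_B=3, EF_C=8) = 8; EF_F = 8+9 = 17
ES_G = max(EF_A=10, EF_B=3) = 10; EF_G = 10+8 = 18
ES_H = max(EF_D=16, EF_E=12, EF_F=17, EF_G=18) = 18; EF_H = 18+14 = 32
Expected project duration μ = 32 days. Critical path: A → G → H.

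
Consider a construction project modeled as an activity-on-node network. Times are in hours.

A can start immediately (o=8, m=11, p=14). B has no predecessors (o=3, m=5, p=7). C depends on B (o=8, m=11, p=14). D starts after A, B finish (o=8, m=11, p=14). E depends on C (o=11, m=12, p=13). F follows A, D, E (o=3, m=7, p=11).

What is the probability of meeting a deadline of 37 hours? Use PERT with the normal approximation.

te_A = (8 + 4·11 + 14)/6 = 66/6 = 11; σ²_A = ((14−8)/6)² = 1.000
te_B = (3 + 4·5 + 7)/6 = 30/6 = 5; σ²_B = ((7−3)/6)² = 0.444
te_C = (8 + 4·11 + 14)/6 = 66/6 = 11; σ²_C = ((14−8)/6)² = 1.000
te_D = (8 + 4·11 + 14)/6 = 66/6 = 11; σ²_D = ((14−8)/6)² = 1.000
te_E = (11 + 4·12 + 13)/6 = 72/6 = 12; σ²_E = ((13−11)/6)² = 0.111
te_F = (3 + 4·7 + 11)/6 = 42/6 = 7; σ²_F = ((11−3)/6)² = 1.778

Forward pass:
ES_A = 0; EF_A = 11
ES_B = 0; EF_B = 5
ES_C = 5; EF_C = 5+11 = 16
ES_D = max(EF_A=11, EF_B=5) = 11; EF_D = 11+11 = 22
ES_E = 16; EF_E = 16+12 = 28
ES_F = max(EF_A=11, EF_D=22, EF_E=28) = 28; EF_F = 28+7 = 35
Expected project duration μ = 35 hours. Critical path: B → C → E → F.

Variance along critical path = 0.444 + 1.000 + 0.111 + 1.778 = 3.333; σ = √3.333 = 1.826 hours.
Z = (37 − 35) / 1.826 = 1.095
P(T ≤ 37) = Φ(1.095) ≈ 0.863

0.863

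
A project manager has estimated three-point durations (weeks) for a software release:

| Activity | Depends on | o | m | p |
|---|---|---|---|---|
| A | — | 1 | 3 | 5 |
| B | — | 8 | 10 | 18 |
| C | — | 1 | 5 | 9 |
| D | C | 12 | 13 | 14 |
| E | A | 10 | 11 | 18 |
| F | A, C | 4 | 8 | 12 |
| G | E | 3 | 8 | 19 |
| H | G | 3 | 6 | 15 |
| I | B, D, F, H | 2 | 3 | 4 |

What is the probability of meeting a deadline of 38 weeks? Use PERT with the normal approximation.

te_A = (1 + 4·3 + 5)/6 = 18/6 = 3; σ²_A = ((5−1)/6)² = 0.444
te_B = (8 + 4·10 + 18)/6 = 66/6 = 11; σ²_B = ((18−8)/6)² = 2.778
te_C = (1 + 4·5 + 9)/6 = 30/6 = 5; σ²_C = ((9−1)/6)² = 1.778
te_D = (12 + 4·13 + 14)/6 = 78/6 = 13; σ²_D = ((14−12)/6)² = 0.111
te_E = (10 + 4·11 + 18)/6 = 72/6 = 12; σ²_E = ((18−10)/6)² = 1.778
te_F = (4 + 4·8 + 12)/6 = 48/6 = 8; σ²_F = ((12−4)/6)² = 1.778
te_G = (3 + 4·8 + 19)/6 = 54/6 = 9; σ²_G = ((19−3)/6)² = 7.111
te_H = (3 + 4·6 + 15)/6 = 42/6 = 7; σ²_H = ((15−3)/6)² = 4.000
te_I = (2 + 4·3 + 4)/6 = 18/6 = 3; σ²_I = ((4−2)/6)² = 0.111

Forward pass:
ES_A = 0; EF_A = 3
ES_B = 0; EF_B = 11
ES_C = 0; EF_C = 5
ES_D = 5; EF_D = 5+13 = 18
ES_E = 3; EF_E = 3+12 = 15
ES_F = max(EF_A=3, EF_C=5) = 5; EF_F = 5+8 = 13
ES_G = 15; EF_G = 15+9 = 24
ES_H = 24; EF_H = 24+7 = 31
ES_I = max(EF_B=11, EF_D=18, EF_F=13, EF_H=31) = 31; EF_I = 31+3 = 34
Expected project duration μ = 34 weeks. Critical path: A → E → G → H → I.

Variance along critical path = 0.444 + 1.778 + 7.111 + 4.000 + 0.111 = 13.444; σ = √13.444 = 3.667 weeks.
Z = (38 − 34) / 3.667 = 1.091
P(T ≤ 38) = Φ(1.091) ≈ 0.862

0.862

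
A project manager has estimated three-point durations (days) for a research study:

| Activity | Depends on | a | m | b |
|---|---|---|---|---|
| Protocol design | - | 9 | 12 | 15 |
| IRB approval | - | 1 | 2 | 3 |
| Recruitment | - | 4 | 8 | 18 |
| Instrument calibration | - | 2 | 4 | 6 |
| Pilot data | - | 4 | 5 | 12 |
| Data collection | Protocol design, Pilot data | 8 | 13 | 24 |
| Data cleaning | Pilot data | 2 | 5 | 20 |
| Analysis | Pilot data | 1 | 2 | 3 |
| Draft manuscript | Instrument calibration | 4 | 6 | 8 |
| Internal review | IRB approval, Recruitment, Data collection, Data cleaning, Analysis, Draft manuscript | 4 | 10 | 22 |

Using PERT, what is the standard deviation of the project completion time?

4.14 days

te_Protocol design = (9 + 4·12 + 15)/6 = 72/6 = 12; σ²_Protocol design = ((15−9)/6)² = 1.000
te_IRB approval = (1 + 4·2 + 3)/6 = 12/6 = 2; σ²_IRB approval = ((3−1)/6)² = 0.111
te_Recruitment = (4 + 4·8 + 18)/6 = 54/6 = 9; σ²_Recruitment = ((18−4)/6)² = 5.444
te_Instrument calibration = (2 + 4·4 + 6)/6 = 24/6 = 4; σ²_Instrument calibration = ((6−2)/6)² = 0.444
te_Pilot data = (4 + 4·5 + 12)/6 = 36/6 = 6; σ²_Pilot data = ((12−4)/6)² = 1.778
te_Data collection = (8 + 4·13 + 24)/6 = 84/6 = 14; σ²_Data collection = ((24−8)/6)² = 7.111
te_Data cleaning = (2 + 4·5 + 20)/6 = 42/6 = 7; σ²_Data cleaning = ((20−2)/6)² = 9.000
te_Analysis = (1 + 4·2 + 3)/6 = 12/6 = 2; σ²_Analysis = ((3−1)/6)² = 0.111
te_Draft manuscript = (4 + 4·6 + 8)/6 = 36/6 = 6; σ²_Draft manuscript = ((8−4)/6)² = 0.444
te_Internal review = (4 + 4·10 + 22)/6 = 66/6 = 11; σ²_Internal review = ((22−4)/6)² = 9.000

Forward pass:
ES_Protocol design = 0; EF_Protocol design = 12
ES_IRB approval = 0; EF_IRB approval = 2
ES_Recruitment = 0; EF_Recruitment = 9
ES_Instrument calibration = 0; EF_Instrument calibration = 4
ES_Pilot data = 0; EF_Pilot data = 6
ES_Data collection = max(EF_Protocol design=12, EF_Pilot data=6) = 12; EF_Data collection = 12+14 = 26
ES_Data cleaning = 6; EF_Data cleaning = 6+7 = 13
ES_Analysis = 6; EF_Analysis = 6+2 = 8
ES_Draft manuscript = 4; EF_Draft manuscript = 4+6 = 10
ES_Internal review = max(EF_IRB approval=2, EF_Recruitment=9, EF_Data collection=26, EF_Data cleaning=13, EF_Analysis=8, EF_Draft manuscript=10) = 26; EF_Internal review = 26+11 = 37
Expected project duration μ = 37 days. Critical path: Protocol design → Data collection → Internal review.

Variance along critical path = 1.000 + 7.111 + 9.000 = 17.111
σ = √17.111 = 4.137 days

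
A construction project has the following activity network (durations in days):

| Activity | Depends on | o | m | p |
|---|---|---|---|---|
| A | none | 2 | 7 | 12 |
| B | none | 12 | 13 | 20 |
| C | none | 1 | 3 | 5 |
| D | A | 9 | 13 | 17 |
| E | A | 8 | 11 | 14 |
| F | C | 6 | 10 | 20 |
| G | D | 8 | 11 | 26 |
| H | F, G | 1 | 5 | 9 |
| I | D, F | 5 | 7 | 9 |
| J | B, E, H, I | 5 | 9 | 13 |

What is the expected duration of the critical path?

te_A = (2 + 4·7 + 12)/6 = 42/6 = 7
te_B = (12 + 4·13 + 20)/6 = 84/6 = 14
te_C = (1 + 4·3 + 5)/6 = 18/6 = 3
te_D = (9 + 4·13 + 17)/6 = 78/6 = 13
te_E = (8 + 4·11 + 14)/6 = 66/6 = 11
te_F = (6 + 4·10 + 20)/6 = 66/6 = 11
te_G = (8 + 4·11 + 26)/6 = 78/6 = 13
te_H = (1 + 4·5 + 9)/6 = 30/6 = 5
te_I = (5 + 4·7 + 9)/6 = 42/6 = 7
te_J = (5 + 4·9 + 13)/6 = 54/6 = 9

Forward pass:
ES_A = 0; EF_A = 7
ES_B = 0; EF_B = 14
ES_C = 0; EF_C = 3
ES_D = 7; EF_D = 7+13 = 20
ES_E = 7; EF_E = 7+11 = 18
ES_F = 3; EF_F = 3+11 = 14
ES_G = 20; EF_G = 20+13 = 33
ES_H = max(EF_F=14, EF_G=33) = 33; EF_H = 33+5 = 38
ES_I = max(EF_D=20, EF_F=14) = 20; EF_I = 20+7 = 27
ES_J = max(EF_B=14, EF_E=18, EF_H=38, EF_I=27) = 38; EF_J = 38+9 = 47
Expected project duration μ = 47 days. Critical path: A → D → G → H → J.

47 days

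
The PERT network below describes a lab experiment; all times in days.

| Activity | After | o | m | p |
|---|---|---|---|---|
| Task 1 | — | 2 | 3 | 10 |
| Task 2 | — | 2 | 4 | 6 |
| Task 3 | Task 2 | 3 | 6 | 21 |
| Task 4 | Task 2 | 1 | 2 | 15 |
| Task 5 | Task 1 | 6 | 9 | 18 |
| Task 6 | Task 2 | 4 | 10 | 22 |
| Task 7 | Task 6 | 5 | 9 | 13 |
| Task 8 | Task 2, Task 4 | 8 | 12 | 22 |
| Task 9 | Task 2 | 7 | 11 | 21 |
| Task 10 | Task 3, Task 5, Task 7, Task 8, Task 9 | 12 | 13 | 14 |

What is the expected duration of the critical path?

te_Task 1 = (2 + 4·3 + 10)/6 = 24/6 = 4
te_Task 2 = (2 + 4·4 + 6)/6 = 24/6 = 4
te_Task 3 = (3 + 4·6 + 21)/6 = 48/6 = 8
te_Task 4 = (1 + 4·2 + 15)/6 = 24/6 = 4
te_Task 5 = (6 + 4·9 + 18)/6 = 60/6 = 10
te_Task 6 = (4 + 4·10 + 22)/6 = 66/6 = 11
te_Task 7 = (5 + 4·9 + 13)/6 = 54/6 = 9
te_Task 8 = (8 + 4·12 + 22)/6 = 78/6 = 13
te_Task 9 = (7 + 4·11 + 21)/6 = 72/6 = 12
te_Task 10 = (12 + 4·13 + 14)/6 = 78/6 = 13

Forward pass:
ES_Task 1 = 0; EF_Task 1 = 4
ES_Task 2 = 0; EF_Task 2 = 4
ES_Task 3 = 4; EF_Task 3 = 4+8 = 12
ES_Task 4 = 4; EF_Task 4 = 4+4 = 8
ES_Task 5 = 4; EF_Task 5 = 4+10 = 14
ES_Task 6 = 4; EF_Task 6 = 4+11 = 15
ES_Task 7 = 15; EF_Task 7 = 15+9 = 24
ES_Task 8 = max(EF_Task 2=4, EF_Task 4=8) = 8; EF_Task 8 = 8+13 = 21
ES_Task 9 = 4; EF_Task 9 = 4+12 = 16
ES_Task 10 = max(EF_Task 3=12, EF_Task 5=14, EF_Task 7=24, EF_Task 8=21, EF_Task 9=16) = 24; EF_Task 10 = 24+13 = 37
Expected project duration μ = 37 days. Critical path: Task 2 → Task 6 → Task 7 → Task 10.

37 days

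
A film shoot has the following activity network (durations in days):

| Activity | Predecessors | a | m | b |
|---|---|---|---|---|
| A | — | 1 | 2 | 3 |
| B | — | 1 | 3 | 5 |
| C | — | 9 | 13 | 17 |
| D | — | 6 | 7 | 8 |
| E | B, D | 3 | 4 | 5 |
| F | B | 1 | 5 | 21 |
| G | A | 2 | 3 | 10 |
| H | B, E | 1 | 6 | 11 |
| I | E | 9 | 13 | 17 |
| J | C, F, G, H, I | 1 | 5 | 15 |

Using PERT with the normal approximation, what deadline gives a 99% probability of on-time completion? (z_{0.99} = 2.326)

36.3 days

te_A = (1 + 4·2 + 3)/6 = 12/6 = 2; σ²_A = ((3−1)/6)² = 0.111
te_B = (1 + 4·3 + 5)/6 = 18/6 = 3; σ²_B = ((5−1)/6)² = 0.444
te_C = (9 + 4·13 + 17)/6 = 78/6 = 13; σ²_C = ((17−9)/6)² = 1.778
te_D = (6 + 4·7 + 8)/6 = 42/6 = 7; σ²_D = ((8−6)/6)² = 0.111
te_E = (3 + 4·4 + 5)/6 = 24/6 = 4; σ²_E = ((5−3)/6)² = 0.111
te_F = (1 + 4·5 + 21)/6 = 42/6 = 7; σ²_F = ((21−1)/6)² = 11.111
te_G = (2 + 4·3 + 10)/6 = 24/6 = 4; σ²_G = ((10−2)/6)² = 1.778
te_H = (1 + 4·6 + 11)/6 = 36/6 = 6; σ²_H = ((11−1)/6)² = 2.778
te_I = (9 + 4·13 + 17)/6 = 78/6 = 13; σ²_I = ((17−9)/6)² = 1.778
te_J = (1 + 4·5 + 15)/6 = 36/6 = 6; σ²_J = ((15−1)/6)² = 5.444

Forward pass:
ES_A = 0; EF_A = 2
ES_B = 0; EF_B = 3
ES_C = 0; EF_C = 13
ES_D = 0; EF_D = 7
ES_E = max(EF_B=3, EF_D=7) = 7; EF_E = 7+4 = 11
ES_F = 3; EF_F = 3+7 = 10
ES_G = 2; EF_G = 2+4 = 6
ES_H = max(EF_B=3, EF_E=11) = 11; EF_H = 11+6 = 17
ES_I = 11; EF_I = 11+13 = 24
ES_J = max(EF_C=13, EF_F=10, EF_G=6, EF_H=17, EF_I=24) = 24; EF_J = 24+6 = 30
Expected project duration μ = 30 days. Critical path: D → E → I → J.

Variance along critical path = 0.111 + 0.111 + 1.778 + 5.444 = 7.444; σ = 2.728 days.
D = μ + z·σ = 30 + 2.326·2.728 = 36.3 days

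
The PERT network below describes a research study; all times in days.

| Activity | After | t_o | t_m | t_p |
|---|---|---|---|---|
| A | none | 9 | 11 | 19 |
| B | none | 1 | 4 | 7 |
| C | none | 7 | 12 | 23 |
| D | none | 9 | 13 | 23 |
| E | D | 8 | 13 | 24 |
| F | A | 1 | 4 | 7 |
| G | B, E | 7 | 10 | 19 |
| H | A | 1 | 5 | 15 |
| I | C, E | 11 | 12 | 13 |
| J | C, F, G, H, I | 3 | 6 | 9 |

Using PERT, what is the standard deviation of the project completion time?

te_A = (9 + 4·11 + 19)/6 = 72/6 = 12; σ²_A = ((19−9)/6)² = 2.778
te_B = (1 + 4·4 + 7)/6 = 24/6 = 4; σ²_B = ((7−1)/6)² = 1.000
te_C = (7 + 4·12 + 23)/6 = 78/6 = 13; σ²_C = ((23−7)/6)² = 7.111
te_D = (9 + 4·13 + 23)/6 = 84/6 = 14; σ²_D = ((23−9)/6)² = 5.444
te_E = (8 + 4·13 + 24)/6 = 84/6 = 14; σ²_E = ((24−8)/6)² = 7.111
te_F = (1 + 4·4 + 7)/6 = 24/6 = 4; σ²_F = ((7−1)/6)² = 1.000
te_G = (7 + 4·10 + 19)/6 = 66/6 = 11; σ²_G = ((19−7)/6)² = 4.000
te_H = (1 + 4·5 + 15)/6 = 36/6 = 6; σ²_H = ((15−1)/6)² = 5.444
te_I = (11 + 4·12 + 13)/6 = 72/6 = 12; σ²_I = ((13−11)/6)² = 0.111
te_J = (3 + 4·6 + 9)/6 = 36/6 = 6; σ²_J = ((9−3)/6)² = 1.000

Forward pass:
ES_A = 0; EF_A = 12
ES_B = 0; EF_B = 4
ES_C = 0; EF_C = 13
ES_D = 0; EF_D = 14
ES_E = 14; EF_E = 14+14 = 28
ES_F = 12; EF_F = 12+4 = 16
ES_G = max(EF_B=4, EF_E=28) = 28; EF_G = 28+11 = 39
ES_H = 12; EF_H = 12+6 = 18
ES_I = max(EF_C=13, EF_E=28) = 28; EF_I = 28+12 = 40
ES_J = max(EF_C=13, EF_F=16, EF_G=39, EF_H=18, EF_I=40) = 40; EF_J = 40+6 = 46
Expected project duration μ = 46 days. Critical path: D → E → I → J.

Variance along critical path = 5.444 + 7.111 + 0.111 + 1.000 = 13.667
σ = √13.667 = 3.697 days

3.70 days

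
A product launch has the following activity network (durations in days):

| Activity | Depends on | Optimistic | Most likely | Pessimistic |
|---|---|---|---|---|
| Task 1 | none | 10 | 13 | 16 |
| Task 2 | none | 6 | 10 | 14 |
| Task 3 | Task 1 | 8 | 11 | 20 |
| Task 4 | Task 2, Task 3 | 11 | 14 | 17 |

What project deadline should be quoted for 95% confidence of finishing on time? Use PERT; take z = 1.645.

te_Task 1 = (10 + 4·13 + 16)/6 = 78/6 = 13; σ²_Task 1 = ((16−10)/6)² = 1.000
te_Task 2 = (6 + 4·10 + 14)/6 = 60/6 = 10; σ²_Task 2 = ((14−6)/6)² = 1.778
te_Task 3 = (8 + 4·11 + 20)/6 = 72/6 = 12; σ²_Task 3 = ((20−8)/6)² = 4.000
te_Task 4 = (11 + 4·14 + 17)/6 = 84/6 = 14; σ²_Task 4 = ((17−11)/6)² = 1.000

Forward pass:
ES_Task 1 = 0; EF_Task 1 = 13
ES_Task 2 = 0; EF_Task 2 = 10
ES_Task 3 = 13; EF_Task 3 = 13+12 = 25
ES_Task 4 = max(EF_Task 2=10, EF_Task 3=25) = 25; EF_Task 4 = 25+14 = 39
Expected project duration μ = 39 days. Critical path: Task 1 → Task 3 → Task 4.

Variance along critical path = 1.000 + 4.000 + 1.000 = 6.000; σ = 2.449 days.
D = μ + z·σ = 39 + 1.645·2.449 = 43.0 days

43.0 days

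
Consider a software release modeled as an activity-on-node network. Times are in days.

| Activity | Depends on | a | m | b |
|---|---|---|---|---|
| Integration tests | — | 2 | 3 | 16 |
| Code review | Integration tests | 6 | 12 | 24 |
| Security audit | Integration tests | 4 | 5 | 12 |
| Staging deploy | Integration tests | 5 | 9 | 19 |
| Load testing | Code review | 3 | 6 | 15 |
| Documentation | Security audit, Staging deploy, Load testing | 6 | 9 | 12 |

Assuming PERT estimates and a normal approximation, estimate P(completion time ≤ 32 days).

0.325

te_Integration tests = (2 + 4·3 + 16)/6 = 30/6 = 5; σ²_Integration tests = ((16−2)/6)² = 5.444
te_Code review = (6 + 4·12 + 24)/6 = 78/6 = 13; σ²_Code review = ((24−6)/6)² = 9.000
te_Security audit = (4 + 4·5 + 12)/6 = 36/6 = 6; σ²_Security audit = ((12−4)/6)² = 1.778
te_Staging deploy = (5 + 4·9 + 19)/6 = 60/6 = 10; σ²_Staging deploy = ((19−5)/6)² = 5.444
te_Load testing = (3 + 4·6 + 15)/6 = 42/6 = 7; σ²_Load testing = ((15−3)/6)² = 4.000
te_Documentation = (6 + 4·9 + 12)/6 = 54/6 = 9; σ²_Documentation = ((12−6)/6)² = 1.000

Forward pass:
ES_Integration tests = 0; EF_Integration tests = 5
ES_Code review = 5; EF_Code review = 5+13 = 18
ES_Security audit = 5; EF_Security audit = 5+6 = 11
ES_Staging deploy = 5; EF_Staging deploy = 5+10 = 15
ES_Load testing = 18; EF_Load testing = 18+7 = 25
ES_Documentation = max(EF_Security audit=11, EF_Staging deploy=15, EF_Load testing=25) = 25; EF_Documentation = 25+9 = 34
Expected project duration μ = 34 days. Critical path: Integration tests → Code review → Load testing → Documentation.

Variance along critical path = 5.444 + 9.000 + 4.000 + 1.000 = 19.444; σ = √19.444 = 4.410 days.
Z = (32 − 34) / 4.410 = -0.454
P(T ≤ 32) = Φ(-0.454) ≈ 0.325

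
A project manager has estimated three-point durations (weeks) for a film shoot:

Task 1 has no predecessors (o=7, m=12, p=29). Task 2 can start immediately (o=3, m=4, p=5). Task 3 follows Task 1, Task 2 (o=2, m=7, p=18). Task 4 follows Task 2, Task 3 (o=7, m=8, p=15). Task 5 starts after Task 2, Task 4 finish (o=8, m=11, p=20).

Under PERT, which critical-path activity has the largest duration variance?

te_Task 1 = (7 + 4·12 + 29)/6 = 84/6 = 14; σ²_Task 1 = ((29−7)/6)² = 13.444
te_Task 2 = (3 + 4·4 + 5)/6 = 24/6 = 4; σ²_Task 2 = ((5−3)/6)² = 0.111
te_Task 3 = (2 + 4·7 + 18)/6 = 48/6 = 8; σ²_Task 3 = ((18−2)/6)² = 7.111
te_Task 4 = (7 + 4·8 + 15)/6 = 54/6 = 9; σ²_Task 4 = ((15−7)/6)² = 1.778
te_Task 5 = (8 + 4·11 + 20)/6 = 72/6 = 12; σ²_Task 5 = ((20−8)/6)² = 4.000

Forward pass:
ES_Task 1 = 0; EF_Task 1 = 14
ES_Task 2 = 0; EF_Task 2 = 4
ES_Task 3 = max(EF_Task 1=14, EF_Task 2=4) = 14; EF_Task 3 = 14+8 = 22
ES_Task 4 = max(EF_Task 2=4, EF_Task 3=22) = 22; EF_Task 4 = 22+9 = 31
ES_Task 5 = max(EF_Task 2=4, EF_Task 4=31) = 31; EF_Task 5 = 31+12 = 43
Expected project duration μ = 43 weeks. Critical path: Task 1 → Task 3 → Task 4 → Task 5.

Variances on critical path: σ²_Task 1=13.444, σ²_Task 3=7.111, σ²_Task 4=1.778, σ²_Task 5=4.000.
Largest is σ²_Task 1 = 13.444.

Task 1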